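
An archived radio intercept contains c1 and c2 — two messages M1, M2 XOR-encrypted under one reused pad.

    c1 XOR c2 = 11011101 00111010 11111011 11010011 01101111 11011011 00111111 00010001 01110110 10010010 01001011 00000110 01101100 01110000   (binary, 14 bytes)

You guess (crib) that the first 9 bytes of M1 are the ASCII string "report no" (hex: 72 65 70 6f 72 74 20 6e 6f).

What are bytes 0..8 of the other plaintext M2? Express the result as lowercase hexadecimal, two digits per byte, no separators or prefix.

af5f8bbc1daf1f7f19

Since c1 ⊕ c2 = M1 ⊕ M2, XORing with the guessed M1 bytes yields the corresponding M2 bytes: M2 = (c1 ⊕ c2) ⊕ M1.
byte 0: dd ^ 72 = af
byte 1: 3a ^ 65 = 5f
byte 2: fb ^ 70 = 8b
byte 3: d3 ^ 6f = bc
byte 4: 6f ^ 72 = 1d
byte 5: db ^ 74 = af
byte 6: 3f ^ 20 = 1f
byte 7: 11 ^ 6e = 7f
byte 8: 76 ^ 6f = 19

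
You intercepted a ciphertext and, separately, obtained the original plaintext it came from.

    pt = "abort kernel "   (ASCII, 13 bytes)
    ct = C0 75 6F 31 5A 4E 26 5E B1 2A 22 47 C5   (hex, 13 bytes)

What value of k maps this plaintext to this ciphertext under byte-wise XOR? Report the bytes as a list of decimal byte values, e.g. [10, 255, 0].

[161, 23, 0, 67, 46, 110, 77, 59, 195, 68, 71, 43, 229]

Since ct = pt ⊕ k, XORing both sides with pt gives k = pt ⊕ ct.
byte 0: 61 XOR c0 = a1
byte 1: 62 XOR 75 = 17
byte 2: 6f XOR 6f = 00
byte 3: 72 XOR 31 = 43
byte 4: 74 XOR 5a = 2e
byte 5: 20 XOR 4e = 6e
byte 6: 6b XOR 26 = 4d
byte 7: 65 XOR 5e = 3b
byte 8: 72 XOR b1 = c3
byte 9: 6e XOR 2a = 44
byte 10: 65 XOR 22 = 47
byte 11: 6c XOR 47 = 2b
byte 12: 20 XOR c5 = e5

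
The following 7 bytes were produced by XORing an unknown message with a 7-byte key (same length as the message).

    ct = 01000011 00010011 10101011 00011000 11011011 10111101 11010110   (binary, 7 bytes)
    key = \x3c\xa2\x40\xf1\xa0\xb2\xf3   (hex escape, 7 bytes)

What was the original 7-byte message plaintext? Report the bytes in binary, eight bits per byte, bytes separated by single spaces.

43 ^ 3c = 7f
13 ^ a2 = b1
ab ^ 40 = eb
18 ^ f1 = e9
db ^ a0 = 7b
bd ^ b2 = 0f
d6 ^ f3 = 25

01111111 10110001 11101011 11101001 01111011 00001111 00100101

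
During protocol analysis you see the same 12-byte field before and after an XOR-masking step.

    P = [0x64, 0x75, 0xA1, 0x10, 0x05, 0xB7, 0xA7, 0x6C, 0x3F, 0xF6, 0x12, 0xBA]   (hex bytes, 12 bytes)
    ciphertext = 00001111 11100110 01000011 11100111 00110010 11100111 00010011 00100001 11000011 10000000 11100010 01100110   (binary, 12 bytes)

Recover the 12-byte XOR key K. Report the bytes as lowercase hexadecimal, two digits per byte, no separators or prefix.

Since ciphertext = P ⊕ K, XORing both sides with P gives K = P ⊕ ciphertext.
64 ⊕ 0f = 6b
75 ⊕ e6 = 93
a1 ⊕ 43 = e2
10 ⊕ e7 = f7
05 ⊕ 32 = 37
b7 ⊕ e7 = 50
a7 ⊕ 13 = b4
6c ⊕ 21 = 4d
3f ⊕ c3 = fc
f6 ⊕ 80 = 76
12 ⊕ e2 = f0
ba ⊕ 66 = dc

6b93e2f73750b44dfc76f0dc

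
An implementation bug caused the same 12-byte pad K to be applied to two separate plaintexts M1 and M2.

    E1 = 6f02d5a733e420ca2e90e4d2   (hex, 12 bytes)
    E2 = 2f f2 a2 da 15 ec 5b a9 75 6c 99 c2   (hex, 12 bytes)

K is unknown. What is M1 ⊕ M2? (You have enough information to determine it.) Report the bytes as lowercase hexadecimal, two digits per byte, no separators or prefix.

40f0777d26087b635bfc7d10

E1 ⊕ E2 = (M1 ⊕ K) ⊕ (M2 ⊕ K) = M1 ⊕ M2 — the shared key cancels under XOR.
111 XOR  47 =  64
  2 XOR 242 = 240
213 XOR 162 = 119
167 XOR 218 = 125
 51 XOR  21 =  38
228 XOR 236 =   8
 32 XOR  91 = 123
202 XOR 169 =  99
 46 XOR 117 =  91
144 XOR 108 = 252
228 XOR 153 = 125
210 XOR 194 =  16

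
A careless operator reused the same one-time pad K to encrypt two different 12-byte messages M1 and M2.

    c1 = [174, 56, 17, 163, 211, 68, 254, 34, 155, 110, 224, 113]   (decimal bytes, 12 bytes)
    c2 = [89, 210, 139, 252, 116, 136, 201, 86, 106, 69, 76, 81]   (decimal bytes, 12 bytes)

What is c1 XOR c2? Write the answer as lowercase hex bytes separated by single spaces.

c1 ⊕ c2 = (M1 ⊕ K) ⊕ (M2 ⊕ K) = M1 ⊕ M2 — the shared key cancels under XOR.
ae ⊕ 59 = f7
38 ⊕ d2 = ea
11 ⊕ 8b = 9a
a3 ⊕ fc = 5f
d3 ⊕ 74 = a7
44 ⊕ 88 = cc
fe ⊕ c9 = 37
22 ⊕ 56 = 74
9b ⊕ 6a = f1
6e ⊕ 45 = 2b
e0 ⊕ 4c = ac
71 ⊕ 51 = 20

f7 ea 9a 5f a7 cc 37 74 f1 2b ac 20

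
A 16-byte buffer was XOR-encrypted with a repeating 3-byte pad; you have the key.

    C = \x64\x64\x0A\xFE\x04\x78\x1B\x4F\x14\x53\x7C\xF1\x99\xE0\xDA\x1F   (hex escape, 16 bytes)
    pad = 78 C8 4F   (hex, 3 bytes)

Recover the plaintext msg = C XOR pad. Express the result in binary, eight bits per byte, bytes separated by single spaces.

00011100 10101100 01000101 10000110 11001100 00110111 01100011 10000111 01011011 00101011 10110100 10111110 11100001 00101000 10010101 01100111

The 3-byte key repeats, so the effective keystream is 78 c8 4f 78 c8 4f 78 c8 4f 78 c8 4f 78 c8 4f 78.
byte 0: 100 xor 120 =  28
byte 1: 100 xor 200 = 172
byte 2:  10 xor  79 =  69
byte 3: 254 xor 120 = 134
byte 4:   4 xor 200 = 204
byte 5: 120 xor  79 =  55
byte 6:  27 xor 120 =  99
byte 7:  79 xor 200 = 135
byte 8:  20 xor  79 =  91
byte 9:  83 xor 120 =  43
byte 10: 124 xor 200 = 180
byte 11: 241 xor  79 = 190
byte 12: 153 xor 120 = 225
byte 13: 224 xor 200 =  40
byte 14: 218 xor  79 = 149
byte 15:  31 xor 120 = 103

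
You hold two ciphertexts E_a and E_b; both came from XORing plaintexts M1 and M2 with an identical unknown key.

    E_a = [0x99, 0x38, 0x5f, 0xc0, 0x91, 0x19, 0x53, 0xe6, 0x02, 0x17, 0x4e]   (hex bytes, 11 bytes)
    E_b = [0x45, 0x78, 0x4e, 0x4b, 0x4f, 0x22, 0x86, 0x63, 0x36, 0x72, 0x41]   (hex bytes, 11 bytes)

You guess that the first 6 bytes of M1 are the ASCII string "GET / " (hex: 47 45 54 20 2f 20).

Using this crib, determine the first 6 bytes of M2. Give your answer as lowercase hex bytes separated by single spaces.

First, E_a ⊕ E_b = (M1 ⊕ K) ⊕ (M2 ⊕ K) = M1 ⊕ M2, so the key drops out. Then M2 = (M1 ⊕ M2) ⊕ M1 over the first 6 bytes.
byte 0: (99 XOR 45) XOR 47 = dc XOR 47 = 9b
byte 1: (38 XOR 78) XOR 45 = 40 XOR 45 = 05
byte 2: (5f XOR 4e) XOR 54 = 11 XOR 54 = 45
byte 3: (c0 XOR 4b) XOR 20 = 8b XOR 20 = ab
byte 4: (91 XOR 4f) XOR 2f = de XOR 2f = f1
byte 5: (19 XOR 22) XOR 20 = 3b XOR 20 = 1b

9b 05 45 ab f1 1b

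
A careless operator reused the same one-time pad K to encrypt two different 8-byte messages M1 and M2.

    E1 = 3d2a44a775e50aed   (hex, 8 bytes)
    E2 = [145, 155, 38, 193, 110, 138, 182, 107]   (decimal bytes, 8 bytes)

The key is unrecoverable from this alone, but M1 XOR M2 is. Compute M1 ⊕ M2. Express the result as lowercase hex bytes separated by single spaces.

ac b1 62 66 1b 6f bc 86

E1 ⊕ E2 = (M1 ⊕ K) ⊕ (M2 ⊕ K) = M1 ⊕ M2 — the shared key cancels under XOR.
byte 0: 3d xor 91 = ac
byte 1: 2a xor 9b = b1
byte 2: 44 xor 26 = 62
byte 3: a7 xor c1 = 66
byte 4: 75 xor 6e = 1b
byte 5: e5 xor 8a = 6f
byte 6: 0a xor b6 = bc
byte 7: ed xor 6b = 86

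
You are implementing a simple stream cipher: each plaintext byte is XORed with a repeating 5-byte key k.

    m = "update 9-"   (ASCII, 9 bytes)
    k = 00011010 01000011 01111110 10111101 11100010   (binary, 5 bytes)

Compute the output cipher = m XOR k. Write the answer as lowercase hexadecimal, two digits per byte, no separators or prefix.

The 5-byte key repeats, so the effective keystream is 1a 43 7e bd e2 1a 43 7e bd.
byte 0: 117 xor  26 = 111
byte 1: 112 xor  67 =  51
byte 2: 100 xor 126 =  26
byte 3:  97 xor 189 = 220
byte 4: 116 xor 226 = 150
byte 5: 101 xor  26 = 127
byte 6:  32 xor  67 =  99
byte 7:  57 xor 126 =  71
byte 8:  45 xor 189 = 144

6f331adc967f634790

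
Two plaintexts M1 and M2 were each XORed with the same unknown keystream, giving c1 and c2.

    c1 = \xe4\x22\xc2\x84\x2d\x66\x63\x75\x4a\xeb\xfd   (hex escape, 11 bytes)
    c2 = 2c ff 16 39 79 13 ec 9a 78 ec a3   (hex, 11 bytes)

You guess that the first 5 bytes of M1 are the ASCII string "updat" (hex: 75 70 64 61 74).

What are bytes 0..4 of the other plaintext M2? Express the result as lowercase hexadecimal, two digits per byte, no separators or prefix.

bdadb0dc20

First, c1 ⊕ c2 = (M1 ⊕ K) ⊕ (M2 ⊕ K) = M1 ⊕ M2, so the key drops out. Then M2 = (M1 ⊕ M2) ⊕ M1 over the first 5 bytes.
byte 0: (e4 XOR 2c) XOR 75 = c8 XOR 75 = bd
byte 1: (22 XOR ff) XOR 70 = dd XOR 70 = ad
byte 2: (c2 XOR 16) XOR 64 = d4 XOR 64 = b0
byte 3: (84 XOR 39) XOR 61 = bd XOR 61 = dc
byte 4: (2d XOR 79) XOR 74 = 54 XOR 74 = 20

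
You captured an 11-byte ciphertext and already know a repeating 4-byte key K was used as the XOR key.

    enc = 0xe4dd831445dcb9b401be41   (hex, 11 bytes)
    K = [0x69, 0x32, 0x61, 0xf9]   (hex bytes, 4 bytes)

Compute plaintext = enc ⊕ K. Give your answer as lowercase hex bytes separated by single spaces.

8d ef e2 ed 2c ee d8 4d 68 8c 20

The 4-byte key repeats, so the effective keystream is 69 32 61 f9 69 32 61 f9 69 32 61.
byte 0: 228 xor 105 = 141
byte 1: 221 xor  50 = 239
byte 2: 131 xor  97 = 226
byte 3:  20 xor 249 = 237
byte 4:  69 xor 105 =  44
byte 5: 220 xor  50 = 238
byte 6: 185 xor  97 = 216
byte 7: 180 xor 249 =  77
byte 8:   1 xor 105 = 104
byte 9: 190 xor  50 = 140
byte 10:  65 xor  97 =  32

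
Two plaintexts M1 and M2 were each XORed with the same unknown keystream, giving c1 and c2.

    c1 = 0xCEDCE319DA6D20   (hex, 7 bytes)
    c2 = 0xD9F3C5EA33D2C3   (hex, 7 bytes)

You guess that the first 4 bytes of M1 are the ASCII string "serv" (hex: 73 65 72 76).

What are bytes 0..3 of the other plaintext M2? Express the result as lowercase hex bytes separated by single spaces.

64 4a 54 85

First, c1 ⊕ c2 = (M1 ⊕ K) ⊕ (M2 ⊕ K) = M1 ⊕ M2, so the key drops out. Then M2 = (M1 ⊕ M2) ⊕ M1 over the first 4 bytes.
byte 0: (ce ^ d9) ^ 73 = 17 ^ 73 = 64
byte 1: (dc ^ f3) ^ 65 = 2f ^ 65 = 4a
byte 2: (e3 ^ c5) ^ 72 = 26 ^ 72 = 54
byte 3: (19 ^ ea) ^ 76 = f3 ^ 76 = 85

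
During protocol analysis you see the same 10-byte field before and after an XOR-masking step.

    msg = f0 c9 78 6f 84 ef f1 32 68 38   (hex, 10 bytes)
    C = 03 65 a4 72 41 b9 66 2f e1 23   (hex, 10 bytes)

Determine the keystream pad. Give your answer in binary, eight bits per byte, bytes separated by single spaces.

11110011 10101100 11011100 00011101 11000101 01010110 10010111 00011101 10001001 00011011

Since C = msg ⊕ pad, XORing both sides with msg gives pad = msg ⊕ C.
byte 0: f0 ⊕ 03 = f3
byte 1: c9 ⊕ 65 = ac
byte 2: 78 ⊕ a4 = dc
byte 3: 6f ⊕ 72 = 1d
byte 4: 84 ⊕ 41 = c5
byte 5: ef ⊕ b9 = 56
byte 6: f1 ⊕ 66 = 97
byte 7: 32 ⊕ 2f = 1d
byte 8: 68 ⊕ e1 = 89
byte 9: 38 ⊕ 23 = 1b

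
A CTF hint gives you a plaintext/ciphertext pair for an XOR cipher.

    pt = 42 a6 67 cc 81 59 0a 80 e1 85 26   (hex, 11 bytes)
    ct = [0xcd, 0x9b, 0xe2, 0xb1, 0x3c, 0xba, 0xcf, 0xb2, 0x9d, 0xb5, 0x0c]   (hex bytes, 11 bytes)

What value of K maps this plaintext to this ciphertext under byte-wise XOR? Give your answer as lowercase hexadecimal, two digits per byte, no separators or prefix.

Since ct = pt ⊕ K, XORing both sides with pt gives K = pt ⊕ ct.
01000010 XOR 11001101 = 10001111
10100110 XOR 10011011 = 00111101
01100111 XOR 11100010 = 10000101
11001100 XOR 10110001 = 01111101
10000001 XOR 00111100 = 10111101
01011001 XOR 10111010 = 11100011
00001010 XOR 11001111 = 11000101
10000000 XOR 10110010 = 00110010
11100001 XOR 10011101 = 01111100
10000101 XOR 10110101 = 00110000
00100110 XOR 00001100 = 00101010

8f3d857dbde3c5327c302a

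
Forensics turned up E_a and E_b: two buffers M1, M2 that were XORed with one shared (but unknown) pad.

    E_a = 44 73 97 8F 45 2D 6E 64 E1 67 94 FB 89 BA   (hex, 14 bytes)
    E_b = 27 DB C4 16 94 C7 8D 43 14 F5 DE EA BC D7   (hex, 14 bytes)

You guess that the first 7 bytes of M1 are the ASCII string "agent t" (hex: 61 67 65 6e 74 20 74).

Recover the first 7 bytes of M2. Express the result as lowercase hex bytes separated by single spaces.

First, E_a ⊕ E_b = (M1 ⊕ K) ⊕ (M2 ⊕ K) = M1 ⊕ M2, so the key drops out. Then M2 = (M1 ⊕ M2) ⊕ M1 over the first 7 bytes.
byte 0: (44 XOR 27) XOR 61 = 63 XOR 61 = 02
byte 1: (73 XOR db) XOR 67 = a8 XOR 67 = cf
byte 2: (97 XOR c4) XOR 65 = 53 XOR 65 = 36
byte 3: (8f XOR 16) XOR 6e = 99 XOR 6e = f7
byte 4: (45 XOR 94) XOR 74 = d1 XOR 74 = a5
byte 5: (2d XOR c7) XOR 20 = ea XOR 20 = ca
byte 6: (6e XOR 8d) XOR 74 = e3 XOR 74 = 97

02 cf 36 f7 a5 ca 97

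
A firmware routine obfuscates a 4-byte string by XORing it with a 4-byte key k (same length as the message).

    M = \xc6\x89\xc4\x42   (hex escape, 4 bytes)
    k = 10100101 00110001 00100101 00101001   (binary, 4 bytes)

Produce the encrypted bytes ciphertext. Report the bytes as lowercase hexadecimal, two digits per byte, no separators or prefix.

63b8e16b

XOR is its own inverse, so applying the key byte-wise gives the result directly.
c6 XOR a5 = 63
89 XOR 31 = b8
c4 XOR 25 = e1
42 XOR 29 = 6b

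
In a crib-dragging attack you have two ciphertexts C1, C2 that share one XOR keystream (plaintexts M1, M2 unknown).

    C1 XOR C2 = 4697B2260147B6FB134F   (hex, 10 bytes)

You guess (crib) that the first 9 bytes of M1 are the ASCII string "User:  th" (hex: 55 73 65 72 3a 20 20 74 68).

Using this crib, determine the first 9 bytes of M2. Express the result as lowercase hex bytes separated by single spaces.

13 e4 d7 54 3b 67 96 8f 7b

Since C1 ⊕ C2 = M1 ⊕ M2, XORing with the guessed M1 bytes yields the corresponding M2 bytes: M2 = (C1 ⊕ C2) ⊕ M1.
byte 0: 46 ⊕ 55 = 13
byte 1: 97 ⊕ 73 = e4
byte 2: b2 ⊕ 65 = d7
byte 3: 26 ⊕ 72 = 54
byte 4: 01 ⊕ 3a = 3b
byte 5: 47 ⊕ 20 = 67
byte 6: b6 ⊕ 20 = 96
byte 7: fb ⊕ 74 = 8f
byte 8: 13 ⊕ 68 = 7b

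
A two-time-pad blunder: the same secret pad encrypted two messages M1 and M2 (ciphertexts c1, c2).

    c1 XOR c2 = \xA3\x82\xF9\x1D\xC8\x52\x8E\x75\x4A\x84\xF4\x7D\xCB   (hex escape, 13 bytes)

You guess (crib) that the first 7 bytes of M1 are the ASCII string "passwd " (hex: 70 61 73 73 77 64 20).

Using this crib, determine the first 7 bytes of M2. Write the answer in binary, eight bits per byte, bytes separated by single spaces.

11010011 11100011 10001010 01101110 10111111 00110110 10101110

Since c1 ⊕ c2 = M1 ⊕ M2, XORing with the guessed M1 bytes yields the corresponding M2 bytes: M2 = (c1 ⊕ c2) ⊕ M1.
a3 xor 70 = d3
82 xor 61 = e3
f9 xor 73 = 8a
1d xor 73 = 6e
c8 xor 77 = bf
52 xor 64 = 36
8e xor 20 = ae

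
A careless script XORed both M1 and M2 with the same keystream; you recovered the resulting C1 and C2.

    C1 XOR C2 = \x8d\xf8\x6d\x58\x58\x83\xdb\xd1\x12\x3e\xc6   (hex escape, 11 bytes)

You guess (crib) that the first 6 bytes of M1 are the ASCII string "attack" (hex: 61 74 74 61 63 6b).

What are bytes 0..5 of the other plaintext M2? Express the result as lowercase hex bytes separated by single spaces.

ec 8c 19 39 3b e8

Since C1 ⊕ C2 = M1 ⊕ M2, XORing with the guessed M1 bytes yields the corresponding M2 bytes: M2 = (C1 ⊕ C2) ⊕ M1.
byte 0: 141 xor  97 = 236
byte 1: 248 xor 116 = 140
byte 2: 109 xor 116 =  25
byte 3:  88 xor  97 =  57
byte 4:  88 xor  99 =  59
byte 5: 131 xor 107 = 232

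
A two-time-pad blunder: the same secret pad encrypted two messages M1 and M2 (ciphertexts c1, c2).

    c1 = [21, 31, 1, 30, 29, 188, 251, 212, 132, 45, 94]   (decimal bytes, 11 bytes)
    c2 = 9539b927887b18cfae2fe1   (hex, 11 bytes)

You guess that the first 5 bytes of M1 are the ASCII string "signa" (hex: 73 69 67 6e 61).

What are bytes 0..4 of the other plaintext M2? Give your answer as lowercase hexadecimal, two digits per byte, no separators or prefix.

First, c1 ⊕ c2 = (M1 ⊕ K) ⊕ (M2 ⊕ K) = M1 ⊕ M2, so the key drops out. Then M2 = (M1 ⊕ M2) ⊕ M1 over the first 5 bytes.
byte 0: (15 XOR 95) XOR 73 = 80 XOR 73 = f3
byte 1: (1f XOR 39) XOR 69 = 26 XOR 69 = 4f
byte 2: (01 XOR b9) XOR 67 = b8 XOR 67 = df
byte 3: (1e XOR 27) XOR 6e = 39 XOR 6e = 57
byte 4: (1d XOR 88) XOR 61 = 95 XOR 61 = f4

f34fdf57f4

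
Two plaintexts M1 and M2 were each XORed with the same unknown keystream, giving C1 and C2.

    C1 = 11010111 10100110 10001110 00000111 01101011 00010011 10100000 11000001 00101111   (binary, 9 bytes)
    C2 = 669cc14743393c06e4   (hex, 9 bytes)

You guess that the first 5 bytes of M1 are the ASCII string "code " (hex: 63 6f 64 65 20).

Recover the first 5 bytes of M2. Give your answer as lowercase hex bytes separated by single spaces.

d2 55 2b 25 08

First, C1 ⊕ C2 = (M1 ⊕ K) ⊕ (M2 ⊕ K) = M1 ⊕ M2, so the key drops out. Then M2 = (M1 ⊕ M2) ⊕ M1 over the first 5 bytes.
byte 0: (d7 xor 66) xor 63 = b1 xor 63 = d2
byte 1: (a6 xor 9c) xor 6f = 3a xor 6f = 55
byte 2: (8e xor c1) xor 64 = 4f xor 64 = 2b
byte 3: (07 xor 47) xor 65 = 40 xor 65 = 25
byte 4: (6b xor 43) xor 20 = 28 xor 20 = 08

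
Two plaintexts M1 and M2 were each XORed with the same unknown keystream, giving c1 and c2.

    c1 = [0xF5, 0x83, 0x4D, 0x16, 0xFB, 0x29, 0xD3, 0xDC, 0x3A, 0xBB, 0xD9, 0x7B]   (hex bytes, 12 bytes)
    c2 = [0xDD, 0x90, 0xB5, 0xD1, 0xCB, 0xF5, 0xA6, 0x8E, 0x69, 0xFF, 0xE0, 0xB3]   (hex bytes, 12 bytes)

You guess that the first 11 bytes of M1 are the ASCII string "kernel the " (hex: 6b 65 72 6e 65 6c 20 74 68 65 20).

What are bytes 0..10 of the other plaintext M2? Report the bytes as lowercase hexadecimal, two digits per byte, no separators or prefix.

43768aa955b055263b2119

First, c1 ⊕ c2 = (M1 ⊕ K) ⊕ (M2 ⊕ K) = M1 ⊕ M2, so the key drops out. Then M2 = (M1 ⊕ M2) ⊕ M1 over the first 11 bytes.
byte 0: (f5 xor dd) xor 6b = 28 xor 6b = 43
byte 1: (83 xor 90) xor 65 = 13 xor 65 = 76
byte 2: (4d xor b5) xor 72 = f8 xor 72 = 8a
byte 3: (16 xor d1) xor 6e = c7 xor 6e = a9
byte 4: (fb xor cb) xor 65 = 30 xor 65 = 55
byte 5: (29 xor f5) xor 6c = dc xor 6c = b0
byte 6: (d3 xor a6) xor 20 = 75 xor 20 = 55
byte 7: (dc xor 8e) xor 74 = 52 xor 74 = 26
byte 8: (3a xor 69) xor 68 = 53 xor 68 = 3b
byte 9: (bb xor ff) xor 65 = 44 xor 65 = 21
byte 10: (d9 xor e0) xor 20 = 39 xor 20 = 19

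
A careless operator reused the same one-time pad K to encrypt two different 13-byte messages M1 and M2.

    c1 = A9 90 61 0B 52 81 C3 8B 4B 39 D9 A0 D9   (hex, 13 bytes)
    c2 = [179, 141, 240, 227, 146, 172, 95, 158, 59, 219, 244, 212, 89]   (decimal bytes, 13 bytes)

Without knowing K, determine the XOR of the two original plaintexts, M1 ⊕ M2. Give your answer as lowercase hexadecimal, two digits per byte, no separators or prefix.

1a1d91e8c02d9c1570e22d7480

c1 ⊕ c2 = (M1 ⊕ K) ⊕ (M2 ⊕ K) = M1 ⊕ M2 — the shared key cancels under XOR.
10101001 ⊕ 10110011 = 00011010
10010000 ⊕ 10001101 = 00011101
01100001 ⊕ 11110000 = 10010001
00001011 ⊕ 11100011 = 11101000
01010010 ⊕ 10010010 = 11000000
10000001 ⊕ 10101100 = 00101101
11000011 ⊕ 01011111 = 10011100
10001011 ⊕ 10011110 = 00010101
01001011 ⊕ 00111011 = 01110000
00111001 ⊕ 11011011 = 11100010
11011001 ⊕ 11110100 = 00101101
10100000 ⊕ 11010100 = 01110100
11011001 ⊕ 01011001 = 10000000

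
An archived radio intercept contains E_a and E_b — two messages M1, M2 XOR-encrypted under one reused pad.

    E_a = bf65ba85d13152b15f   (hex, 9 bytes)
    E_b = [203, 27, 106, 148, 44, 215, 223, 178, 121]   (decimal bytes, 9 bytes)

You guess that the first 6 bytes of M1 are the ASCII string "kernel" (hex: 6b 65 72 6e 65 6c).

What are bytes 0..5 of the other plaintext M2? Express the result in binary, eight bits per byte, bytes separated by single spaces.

00011111 00011011 10100010 01111111 10011000 10001010

First, E_a ⊕ E_b = (M1 ⊕ K) ⊕ (M2 ⊕ K) = M1 ⊕ M2, so the key drops out. Then M2 = (M1 ⊕ M2) ⊕ M1 over the first 6 bytes.
byte 0: (bf XOR cb) XOR 6b = 74 XOR 6b = 1f
byte 1: (65 XOR 1b) XOR 65 = 7e XOR 65 = 1b
byte 2: (ba XOR 6a) XOR 72 = d0 XOR 72 = a2
byte 3: (85 XOR 94) XOR 6e = 11 XOR 6e = 7f
byte 4: (d1 XOR 2c) XOR 65 = fd XOR 65 = 98
byte 5: (31 XOR d7) XOR 6c = e6 XOR 6c = 8a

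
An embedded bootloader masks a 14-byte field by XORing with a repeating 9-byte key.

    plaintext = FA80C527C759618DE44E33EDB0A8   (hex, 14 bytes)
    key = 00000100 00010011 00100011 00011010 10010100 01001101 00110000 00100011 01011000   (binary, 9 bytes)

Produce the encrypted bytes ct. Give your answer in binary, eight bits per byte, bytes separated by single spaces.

11111110 10010011 11100110 00111101 01010011 00010100 01010001 10101110 10111100 01001010 00100000 11001110 10101010 00111100

The 9-byte key repeats, so the effective keystream is 04 13 23 1a 94 4d 30 23 58 04 13 23 1a 94.
byte 0: fa XOR 04 = fe
byte 1: 80 XOR 13 = 93
byte 2: c5 XOR 23 = e6
byte 3: 27 XOR 1a = 3d
byte 4: c7 XOR 94 = 53
byte 5: 59 XOR 4d = 14
byte 6: 61 XOR 30 = 51
byte 7: 8d XOR 23 = ae
byte 8: e4 XOR 58 = bc
byte 9: 4e XOR 04 = 4a
byte 10: 33 XOR 13 = 20
byte 11: ed XOR 23 = ce
byte 12: b0 XOR 1a = aa
byte 13: a8 XOR 94 = 3c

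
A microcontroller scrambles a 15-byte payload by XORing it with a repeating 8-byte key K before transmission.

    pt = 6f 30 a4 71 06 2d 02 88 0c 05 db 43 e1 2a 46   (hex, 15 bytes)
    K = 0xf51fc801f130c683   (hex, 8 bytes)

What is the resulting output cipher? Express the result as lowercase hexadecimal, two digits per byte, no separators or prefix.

The 8-byte key repeats, so the effective keystream is f5 1f c8 01 f1 30 c6 83 f5 1f c8 01 f1 30 c6.
byte 0: 111 ^ 245 = 154
byte 1:  48 ^  31 =  47
byte 2: 164 ^ 200 = 108
byte 3: 113 ^   1 = 112
byte 4:   6 ^ 241 = 247
byte 5:  45 ^  48 =  29
byte 6:   2 ^ 198 = 196
byte 7: 136 ^ 131 =  11
byte 8:  12 ^ 245 = 249
byte 9:   5 ^  31 =  26
byte 10: 219 ^ 200 =  19
byte 11:  67 ^   1 =  66
byte 12: 225 ^ 241 =  16
byte 13:  42 ^  48 =  26
byte 14:  70 ^ 198 = 128

9a2f6c70f71dc40bf91a1342101a80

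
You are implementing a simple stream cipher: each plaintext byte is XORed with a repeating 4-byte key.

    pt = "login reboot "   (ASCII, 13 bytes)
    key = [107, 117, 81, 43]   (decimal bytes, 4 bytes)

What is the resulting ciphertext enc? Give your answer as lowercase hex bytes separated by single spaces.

The 4-byte key repeats, so the effective keystream is 6b 75 51 2b 6b 75 51 2b 6b 75 51 2b 6b.
byte 0: 01101100 xor 01101011 = 00000111
byte 1: 01101111 xor 01110101 = 00011010
byte 2: 01100111 xor 01010001 = 00110110
byte 3: 01101001 xor 00101011 = 01000010
byte 4: 01101110 xor 01101011 = 00000101
byte 5: 00100000 xor 01110101 = 01010101
byte 6: 01110010 xor 01010001 = 00100011
byte 7: 01100101 xor 00101011 = 01001110
byte 8: 01100010 xor 01101011 = 00001001
byte 9: 01101111 xor 01110101 = 00011010
byte 10: 01101111 xor 01010001 = 00111110
byte 11: 01110100 xor 00101011 = 01011111
byte 12: 00100000 xor 01101011 = 01001011

07 1a 36 42 05 55 23 4e 09 1a 3e 5f 4b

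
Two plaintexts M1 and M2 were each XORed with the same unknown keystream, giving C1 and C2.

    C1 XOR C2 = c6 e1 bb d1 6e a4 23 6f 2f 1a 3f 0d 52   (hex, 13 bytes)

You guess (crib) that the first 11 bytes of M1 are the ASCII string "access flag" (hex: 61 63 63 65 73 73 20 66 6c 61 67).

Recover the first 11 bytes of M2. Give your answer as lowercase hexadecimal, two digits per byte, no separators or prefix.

a782d8b41dd70309437b58

Since C1 ⊕ C2 = M1 ⊕ M2, XORing with the guessed M1 bytes yields the corresponding M2 bytes: M2 = (C1 ⊕ C2) ⊕ M1.
byte 0: c6 xor 61 = a7
byte 1: e1 xor 63 = 82
byte 2: bb xor 63 = d8
byte 3: d1 xor 65 = b4
byte 4: 6e xor 73 = 1d
byte 5: a4 xor 73 = d7
byte 6: 23 xor 20 = 03
byte 7: 6f xor 66 = 09
byte 8: 2f xor 6c = 43
byte 9: 1a xor 61 = 7b
byte 10: 3f xor 67 = 58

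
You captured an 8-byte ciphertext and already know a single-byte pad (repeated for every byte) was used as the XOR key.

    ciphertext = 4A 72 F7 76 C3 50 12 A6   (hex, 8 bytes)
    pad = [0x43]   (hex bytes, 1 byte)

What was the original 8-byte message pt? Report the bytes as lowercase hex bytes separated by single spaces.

The 1-byte key repeats, so the effective keystream is 43 43 43 43 43 43 43 43.
byte 0:  74 ^  67 =   9
byte 1: 114 ^  67 =  49
byte 2: 247 ^  67 = 180
byte 3: 118 ^  67 =  53
byte 4: 195 ^  67 = 128
byte 5:  80 ^  67 =  19
byte 6:  18 ^  67 =  81
byte 7: 166 ^  67 = 229

09 31 b4 35 80 13 51 e5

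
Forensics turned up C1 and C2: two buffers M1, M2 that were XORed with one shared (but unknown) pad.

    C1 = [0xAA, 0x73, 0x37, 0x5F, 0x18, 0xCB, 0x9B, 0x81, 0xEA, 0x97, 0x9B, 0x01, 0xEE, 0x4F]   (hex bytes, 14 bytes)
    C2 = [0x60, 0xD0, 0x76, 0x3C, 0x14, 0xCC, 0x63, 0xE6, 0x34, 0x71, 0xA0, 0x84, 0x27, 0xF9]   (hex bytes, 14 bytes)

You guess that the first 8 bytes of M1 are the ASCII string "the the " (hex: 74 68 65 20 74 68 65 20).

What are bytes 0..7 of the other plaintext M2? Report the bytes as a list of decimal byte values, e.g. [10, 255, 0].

First, C1 ⊕ C2 = (M1 ⊕ K) ⊕ (M2 ⊕ K) = M1 ⊕ M2, so the key drops out. Then M2 = (M1 ⊕ M2) ⊕ M1 over the first 8 bytes.
byte 0: (aa ^ 60) ^ 74 = ca ^ 74 = be
byte 1: (73 ^ d0) ^ 68 = a3 ^ 68 = cb
byte 2: (37 ^ 76) ^ 65 = 41 ^ 65 = 24
byte 3: (5f ^ 3c) ^ 20 = 63 ^ 20 = 43
byte 4: (18 ^ 14) ^ 74 = 0c ^ 74 = 78
byte 5: (cb ^ cc) ^ 68 = 07 ^ 68 = 6f
byte 6: (9b ^ 63) ^ 65 = f8 ^ 65 = 9d
byte 7: (81 ^ e6) ^ 20 = 67 ^ 20 = 47

[190, 203, 36, 67, 120, 111, 157, 71]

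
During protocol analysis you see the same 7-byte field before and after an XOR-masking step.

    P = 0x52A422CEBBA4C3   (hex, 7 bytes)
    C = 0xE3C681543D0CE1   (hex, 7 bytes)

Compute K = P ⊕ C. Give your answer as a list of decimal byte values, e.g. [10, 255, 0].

Since C = P ⊕ K, XORing both sides with P gives K = P ⊕ C.
52 ^ e3 = b1
a4 ^ c6 = 62
22 ^ 81 = a3
ce ^ 54 = 9a
bb ^ 3d = 86
a4 ^ 0c = a8
c3 ^ e1 = 22

[177, 98, 163, 154, 134, 168, 34]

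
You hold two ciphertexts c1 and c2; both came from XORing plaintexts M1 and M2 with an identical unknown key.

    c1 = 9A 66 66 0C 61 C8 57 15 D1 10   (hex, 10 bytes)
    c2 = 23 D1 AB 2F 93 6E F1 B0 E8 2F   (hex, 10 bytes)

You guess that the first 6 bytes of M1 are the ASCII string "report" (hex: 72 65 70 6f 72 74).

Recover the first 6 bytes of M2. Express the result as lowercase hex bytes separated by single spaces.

First, c1 ⊕ c2 = (M1 ⊕ K) ⊕ (M2 ⊕ K) = M1 ⊕ M2, so the key drops out. Then M2 = (M1 ⊕ M2) ⊕ M1 over the first 6 bytes.
byte 0: (9a XOR 23) XOR 72 = b9 XOR 72 = cb
byte 1: (66 XOR d1) XOR 65 = b7 XOR 65 = d2
byte 2: (66 XOR ab) XOR 70 = cd XOR 70 = bd
byte 3: (0c XOR 2f) XOR 6f = 23 XOR 6f = 4c
byte 4: (61 XOR 93) XOR 72 = f2 XOR 72 = 80
byte 5: (c8 XOR 6e) XOR 74 = a6 XOR 74 = d2

cb d2 bd 4c 80 d2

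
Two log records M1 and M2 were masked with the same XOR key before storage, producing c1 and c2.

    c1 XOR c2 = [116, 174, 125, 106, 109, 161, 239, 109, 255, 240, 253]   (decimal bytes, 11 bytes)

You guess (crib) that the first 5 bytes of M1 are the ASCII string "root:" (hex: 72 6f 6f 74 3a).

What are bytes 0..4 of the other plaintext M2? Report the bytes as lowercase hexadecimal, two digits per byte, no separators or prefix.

Since c1 ⊕ c2 = M1 ⊕ M2, XORing with the guessed M1 bytes yields the corresponding M2 bytes: M2 = (c1 ⊕ c2) ⊕ M1.
74 ^ 72 = 06
ae ^ 6f = c1
7d ^ 6f = 12
6a ^ 74 = 1e
6d ^ 3a = 57

06c1121e57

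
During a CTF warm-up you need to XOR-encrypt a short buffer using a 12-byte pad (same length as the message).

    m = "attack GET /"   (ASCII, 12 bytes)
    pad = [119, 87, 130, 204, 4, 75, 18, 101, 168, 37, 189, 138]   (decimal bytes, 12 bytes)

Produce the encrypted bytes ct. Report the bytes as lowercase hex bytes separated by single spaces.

16 23 f6 ad 67 20 32 22 ed 71 9d a5

XOR is its own inverse, so applying the key byte-wise gives the result directly.
 97 ⊕ 119 =  22
116 ⊕  87 =  35
116 ⊕ 130 = 246
 97 ⊕ 204 = 173
 99 ⊕   4 = 103
107 ⊕  75 =  32
 32 ⊕  18 =  50
 71 ⊕ 101 =  34
 69 ⊕ 168 = 237
 84 ⊕  37 = 113
 32 ⊕ 189 = 157
 47 ⊕ 138 = 165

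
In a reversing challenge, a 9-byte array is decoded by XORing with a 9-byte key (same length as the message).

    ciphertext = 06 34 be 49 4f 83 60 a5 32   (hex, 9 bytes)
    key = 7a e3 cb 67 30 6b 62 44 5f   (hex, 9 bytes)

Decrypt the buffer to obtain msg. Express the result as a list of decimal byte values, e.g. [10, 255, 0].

[124, 215, 117, 46, 127, 232, 2, 225, 109]

XOR is its own inverse, so applying the key byte-wise gives the result directly.
00000110 ^ 01111010 = 01111100
00110100 ^ 11100011 = 11010111
10111110 ^ 11001011 = 01110101
01001001 ^ 01100111 = 00101110
01001111 ^ 00110000 = 01111111
10000011 ^ 01101011 = 11101000
01100000 ^ 01100010 = 00000010
10100101 ^ 01000100 = 11100001
00110010 ^ 01011111 = 01101101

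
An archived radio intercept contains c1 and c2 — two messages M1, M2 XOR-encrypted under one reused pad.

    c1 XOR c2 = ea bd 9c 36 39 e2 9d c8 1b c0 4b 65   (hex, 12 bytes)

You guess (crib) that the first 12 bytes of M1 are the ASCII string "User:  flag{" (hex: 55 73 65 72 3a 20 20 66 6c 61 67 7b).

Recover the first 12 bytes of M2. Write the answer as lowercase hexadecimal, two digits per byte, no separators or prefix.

bfcef94403c2bdae77a12c1e

Since c1 ⊕ c2 = M1 ⊕ M2, XORing with the guessed M1 bytes yields the corresponding M2 bytes: M2 = (c1 ⊕ c2) ⊕ M1.
11101010 XOR 01010101 = 10111111
10111101 XOR 01110011 = 11001110
10011100 XOR 01100101 = 11111001
00110110 XOR 01110010 = 01000100
00111001 XOR 00111010 = 00000011
11100010 XOR 00100000 = 11000010
10011101 XOR 00100000 = 10111101
11001000 XOR 01100110 = 10101110
00011011 XOR 01101100 = 01110111
11000000 XOR 01100001 = 10100001
01001011 XOR 01100111 = 00101100
01100101 XOR 01111011 = 00011110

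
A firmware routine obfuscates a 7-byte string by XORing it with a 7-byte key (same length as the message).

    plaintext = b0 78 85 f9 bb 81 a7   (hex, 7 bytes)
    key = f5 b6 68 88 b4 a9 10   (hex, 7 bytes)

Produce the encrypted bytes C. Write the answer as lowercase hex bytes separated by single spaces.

XOR is its own inverse, so applying the key byte-wise gives the result directly.
byte 0: 176 xor 245 =  69
byte 1: 120 xor 182 = 206
byte 2: 133 xor 104 = 237
byte 3: 249 xor 136 = 113
byte 4: 187 xor 180 =  15
byte 5: 129 xor 169 =  40
byte 6: 167 xor  16 = 183

45 ce ed 71 0f 28 b7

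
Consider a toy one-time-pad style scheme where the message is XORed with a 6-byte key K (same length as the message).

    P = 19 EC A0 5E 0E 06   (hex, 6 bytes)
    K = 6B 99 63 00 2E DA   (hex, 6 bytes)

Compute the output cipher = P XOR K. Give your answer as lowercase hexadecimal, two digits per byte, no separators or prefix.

7275c35e20dc

XOR is its own inverse, so applying the key byte-wise gives the result directly.
00011001 xor 01101011 = 01110010
11101100 xor 10011001 = 01110101
10100000 xor 01100011 = 11000011
01011110 xor 00000000 = 01011110
00001110 xor 00101110 = 00100000
00000110 xor 11011010 = 11011100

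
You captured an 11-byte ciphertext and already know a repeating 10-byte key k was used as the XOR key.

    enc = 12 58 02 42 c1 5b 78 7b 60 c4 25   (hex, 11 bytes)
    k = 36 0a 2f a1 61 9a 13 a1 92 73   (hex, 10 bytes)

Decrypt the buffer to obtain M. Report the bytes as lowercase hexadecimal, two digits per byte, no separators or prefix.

The 10-byte key repeats, so the effective keystream is 36 0a 2f a1 61 9a 13 a1 92 73 36.
byte 0: 12 ^ 36 = 24
byte 1: 58 ^ 0a = 52
byte 2: 02 ^ 2f = 2d
byte 3: 42 ^ a1 = e3
byte 4: c1 ^ 61 = a0
byte 5: 5b ^ 9a = c1
byte 6: 78 ^ 13 = 6b
byte 7: 7b ^ a1 = da
byte 8: 60 ^ 92 = f2
byte 9: c4 ^ 73 = b7
byte 10: 25 ^ 36 = 13

24522de3a0c16bdaf2b713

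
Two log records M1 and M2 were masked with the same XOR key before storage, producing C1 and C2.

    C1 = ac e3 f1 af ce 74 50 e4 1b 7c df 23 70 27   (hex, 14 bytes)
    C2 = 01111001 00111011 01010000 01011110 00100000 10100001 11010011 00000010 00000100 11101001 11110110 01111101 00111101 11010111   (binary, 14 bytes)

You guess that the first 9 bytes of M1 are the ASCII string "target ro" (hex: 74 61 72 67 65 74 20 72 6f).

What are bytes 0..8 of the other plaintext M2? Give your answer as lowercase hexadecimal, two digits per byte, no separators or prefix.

First, C1 ⊕ C2 = (M1 ⊕ K) ⊕ (M2 ⊕ K) = M1 ⊕ M2, so the key drops out. Then M2 = (M1 ⊕ M2) ⊕ M1 over the first 9 bytes.
byte 0: (ac ⊕ 79) ⊕ 74 = d5 ⊕ 74 = a1
byte 1: (e3 ⊕ 3b) ⊕ 61 = d8 ⊕ 61 = b9
byte 2: (f1 ⊕ 50) ⊕ 72 = a1 ⊕ 72 = d3
byte 3: (af ⊕ 5e) ⊕ 67 = f1 ⊕ 67 = 96
byte 4: (ce ⊕ 20) ⊕ 65 = ee ⊕ 65 = 8b
byte 5: (74 ⊕ a1) ⊕ 74 = d5 ⊕ 74 = a1
byte 6: (50 ⊕ d3) ⊕ 20 = 83 ⊕ 20 = a3
byte 7: (e4 ⊕ 02) ⊕ 72 = e6 ⊕ 72 = 94
byte 8: (1b ⊕ 04) ⊕ 6f = 1f ⊕ 6f = 70

a1b9d3968ba1a39470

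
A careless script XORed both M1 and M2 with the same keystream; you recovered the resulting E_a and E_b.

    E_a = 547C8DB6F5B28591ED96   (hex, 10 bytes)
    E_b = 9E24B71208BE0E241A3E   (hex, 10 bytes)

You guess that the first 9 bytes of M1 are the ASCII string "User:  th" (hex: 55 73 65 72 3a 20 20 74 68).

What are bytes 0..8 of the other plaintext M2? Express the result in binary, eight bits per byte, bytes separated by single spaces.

First, E_a ⊕ E_b = (M1 ⊕ K) ⊕ (M2 ⊕ K) = M1 ⊕ M2, so the key drops out. Then M2 = (M1 ⊕ M2) ⊕ M1 over the first 9 bytes.
byte 0: (54 XOR 9e) XOR 55 = ca XOR 55 = 9f
byte 1: (7c XOR 24) XOR 73 = 58 XOR 73 = 2b
byte 2: (8d XOR b7) XOR 65 = 3a XOR 65 = 5f
byte 3: (b6 XOR 12) XOR 72 = a4 XOR 72 = d6
byte 4: (f5 XOR 08) XOR 3a = fd XOR 3a = c7
byte 5: (b2 XOR be) XOR 20 = 0c XOR 20 = 2c
byte 6: (85 XOR 0e) XOR 20 = 8b XOR 20 = ab
byte 7: (91 XOR 24) XOR 74 = b5 XOR 74 = c1
byte 8: (ed XOR 1a) XOR 68 = f7 XOR 68 = 9f

10011111 00101011 01011111 11010110 11000111 00101100 10101011 11000001 10011111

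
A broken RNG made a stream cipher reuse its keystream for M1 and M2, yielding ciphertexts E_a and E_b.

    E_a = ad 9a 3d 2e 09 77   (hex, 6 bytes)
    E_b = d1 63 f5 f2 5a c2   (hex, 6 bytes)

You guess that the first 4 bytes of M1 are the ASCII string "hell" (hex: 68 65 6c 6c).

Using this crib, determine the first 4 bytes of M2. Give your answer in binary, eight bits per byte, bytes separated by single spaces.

00010100 10011100 10100100 10110000

First, E_a ⊕ E_b = (M1 ⊕ K) ⊕ (M2 ⊕ K) = M1 ⊕ M2, so the key drops out. Then M2 = (M1 ⊕ M2) ⊕ M1 over the first 4 bytes.
byte 0: (ad ⊕ d1) ⊕ 68 = 7c ⊕ 68 = 14
byte 1: (9a ⊕ 63) ⊕ 65 = f9 ⊕ 65 = 9c
byte 2: (3d ⊕ f5) ⊕ 6c = c8 ⊕ 6c = a4
byte 3: (2e ⊕ f2) ⊕ 6c = dc ⊕ 6c = b0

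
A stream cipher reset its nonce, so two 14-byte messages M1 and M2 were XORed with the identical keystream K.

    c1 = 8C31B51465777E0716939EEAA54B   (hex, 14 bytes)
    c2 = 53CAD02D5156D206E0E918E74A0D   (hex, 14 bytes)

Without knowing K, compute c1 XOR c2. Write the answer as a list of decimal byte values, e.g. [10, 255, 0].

c1 ⊕ c2 = (M1 ⊕ K) ⊕ (M2 ⊕ K) = M1 ⊕ M2 — the shared key cancels under XOR.
10001100 ⊕ 01010011 = 11011111
00110001 ⊕ 11001010 = 11111011
10110101 ⊕ 11010000 = 01100101
00010100 ⊕ 00101101 = 00111001
01100101 ⊕ 01010001 = 00110100
01110111 ⊕ 01010110 = 00100001
01111110 ⊕ 11010010 = 10101100
00000111 ⊕ 00000110 = 00000001
00010110 ⊕ 11100000 = 11110110
10010011 ⊕ 11101001 = 01111010
10011110 ⊕ 00011000 = 10000110
11101010 ⊕ 11100111 = 00001101
10100101 ⊕ 01001010 = 11101111
01001011 ⊕ 00001101 = 01000110

[223, 251, 101, 57, 52, 33, 172, 1, 246, 122, 134, 13, 239, 70]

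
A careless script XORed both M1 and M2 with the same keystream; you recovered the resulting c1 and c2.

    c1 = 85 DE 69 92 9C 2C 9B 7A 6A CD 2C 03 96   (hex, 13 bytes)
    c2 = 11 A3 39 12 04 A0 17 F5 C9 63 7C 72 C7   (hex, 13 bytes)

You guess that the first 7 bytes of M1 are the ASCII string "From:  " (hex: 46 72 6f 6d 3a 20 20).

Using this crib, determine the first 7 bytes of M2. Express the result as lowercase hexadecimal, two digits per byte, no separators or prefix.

d20f3feda2acac

First, c1 ⊕ c2 = (M1 ⊕ K) ⊕ (M2 ⊕ K) = M1 ⊕ M2, so the key drops out. Then M2 = (M1 ⊕ M2) ⊕ M1 over the first 7 bytes.
byte 0: (85 ^ 11) ^ 46 = 94 ^ 46 = d2
byte 1: (de ^ a3) ^ 72 = 7d ^ 72 = 0f
byte 2: (69 ^ 39) ^ 6f = 50 ^ 6f = 3f
byte 3: (92 ^ 12) ^ 6d = 80 ^ 6d = ed
byte 4: (9c ^ 04) ^ 3a = 98 ^ 3a = a2
byte 5: (2c ^ a0) ^ 20 = 8c ^ 20 = ac
byte 6: (9b ^ 17) ^ 20 = 8c ^ 20 = ac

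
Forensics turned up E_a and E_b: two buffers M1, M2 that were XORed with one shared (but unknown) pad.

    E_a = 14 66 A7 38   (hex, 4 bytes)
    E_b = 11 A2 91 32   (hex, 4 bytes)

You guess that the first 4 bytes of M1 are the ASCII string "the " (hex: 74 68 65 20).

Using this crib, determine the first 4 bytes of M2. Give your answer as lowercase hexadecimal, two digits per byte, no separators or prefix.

First, E_a ⊕ E_b = (M1 ⊕ K) ⊕ (M2 ⊕ K) = M1 ⊕ M2, so the key drops out. Then M2 = (M1 ⊕ M2) ⊕ M1 over the first 4 bytes.
byte 0: (14 XOR 11) XOR 74 = 05 XOR 74 = 71
byte 1: (66 XOR a2) XOR 68 = c4 XOR 68 = ac
byte 2: (a7 XOR 91) XOR 65 = 36 XOR 65 = 53
byte 3: (38 XOR 32) XOR 20 = 0a XOR 20 = 2a

71ac532a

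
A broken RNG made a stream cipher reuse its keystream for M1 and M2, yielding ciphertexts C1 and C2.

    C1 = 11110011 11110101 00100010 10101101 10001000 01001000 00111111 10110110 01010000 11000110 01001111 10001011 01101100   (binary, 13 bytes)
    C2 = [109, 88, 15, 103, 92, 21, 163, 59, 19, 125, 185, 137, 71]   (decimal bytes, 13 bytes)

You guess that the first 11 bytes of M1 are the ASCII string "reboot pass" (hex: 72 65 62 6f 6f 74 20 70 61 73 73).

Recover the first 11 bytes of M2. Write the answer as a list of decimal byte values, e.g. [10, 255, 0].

First, C1 ⊕ C2 = (M1 ⊕ K) ⊕ (M2 ⊕ K) = M1 ⊕ M2, so the key drops out. Then M2 = (M1 ⊕ M2) ⊕ M1 over the first 11 bytes.
byte 0: (f3 XOR 6d) XOR 72 = 9e XOR 72 = ec
byte 1: (f5 XOR 58) XOR 65 = ad XOR 65 = c8
byte 2: (22 XOR 0f) XOR 62 = 2d XOR 62 = 4f
byte 3: (ad XOR 67) XOR 6f = ca XOR 6f = a5
byte 4: (88 XOR 5c) XOR 6f = d4 XOR 6f = bb
byte 5: (48 XOR 15) XOR 74 = 5d XOR 74 = 29
byte 6: (3f XOR a3) XOR 20 = 9c XOR 20 = bc
byte 7: (b6 XOR 3b) XOR 70 = 8d XOR 70 = fd
byte 8: (50 XOR 13) XOR 61 = 43 XOR 61 = 22
byte 9: (c6 XOR 7d) XOR 73 = bb XOR 73 = c8
byte 10: (4f XOR b9) XOR 73 = f6 XOR 73 = 85

[236, 200, 79, 165, 187, 41, 188, 253, 34, 200, 133]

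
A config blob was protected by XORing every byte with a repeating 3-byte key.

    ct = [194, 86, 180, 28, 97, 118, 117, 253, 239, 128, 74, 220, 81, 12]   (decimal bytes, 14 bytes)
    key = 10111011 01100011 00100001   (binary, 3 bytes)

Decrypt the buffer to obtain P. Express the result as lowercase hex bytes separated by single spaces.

The 3-byte key repeats, so the effective keystream is bb 63 21 bb 63 21 bb 63 21 bb 63 21 bb 63.
byte 0: c2 ⊕ bb = 79
byte 1: 56 ⊕ 63 = 35
byte 2: b4 ⊕ 21 = 95
byte 3: 1c ⊕ bb = a7
byte 4: 61 ⊕ 63 = 02
byte 5: 76 ⊕ 21 = 57
byte 6: 75 ⊕ bb = ce
byte 7: fd ⊕ 63 = 9e
byte 8: ef ⊕ 21 = ce
byte 9: 80 ⊕ bb = 3b
byte 10: 4a ⊕ 63 = 29
byte 11: dc ⊕ 21 = fd
byte 12: 51 ⊕ bb = ea
byte 13: 0c ⊕ 63 = 6f

79 35 95 a7 02 57 ce 9e ce 3b 29 fd ea 6f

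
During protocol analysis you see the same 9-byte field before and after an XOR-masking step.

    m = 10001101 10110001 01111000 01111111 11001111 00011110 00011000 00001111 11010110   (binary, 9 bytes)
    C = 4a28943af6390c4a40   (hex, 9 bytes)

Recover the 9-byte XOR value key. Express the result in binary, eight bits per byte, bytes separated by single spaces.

11000111 10011001 11101100 01000101 00111001 00100111 00010100 01000101 10010110

Since C = m ⊕ key, XORing both sides with m gives key = m ⊕ C.
10001101 ⊕ 01001010 = 11000111
10110001 ⊕ 00101000 = 10011001
01111000 ⊕ 10010100 = 11101100
01111111 ⊕ 00111010 = 01000101
11001111 ⊕ 11110110 = 00111001
00011110 ⊕ 00111001 = 00100111
00011000 ⊕ 00001100 = 00010100
00001111 ⊕ 01001010 = 01000101
11010110 ⊕ 01000000 = 10010110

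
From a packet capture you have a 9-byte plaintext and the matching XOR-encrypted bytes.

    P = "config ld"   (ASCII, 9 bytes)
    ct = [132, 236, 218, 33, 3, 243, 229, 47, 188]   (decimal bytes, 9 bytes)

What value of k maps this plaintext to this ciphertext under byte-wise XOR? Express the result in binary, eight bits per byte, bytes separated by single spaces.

11100111 10000011 10110100 01000111 01101010 10010100 11000101 01000011 11011000

Since ct = P ⊕ k, XORing both sides with P gives k = P ⊕ ct.
 99 XOR 132 = 231
111 XOR 236 = 131
110 XOR 218 = 180
102 XOR  33 =  71
105 XOR   3 = 106
103 XOR 243 = 148
 32 XOR 229 = 197
108 XOR  47 =  67
100 XOR 188 = 216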